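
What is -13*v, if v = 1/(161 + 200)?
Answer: -13/361 ≈ -0.036011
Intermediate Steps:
v = 1/361 ≈ 0.0027701
-13*v = -13*1/361 = -13/361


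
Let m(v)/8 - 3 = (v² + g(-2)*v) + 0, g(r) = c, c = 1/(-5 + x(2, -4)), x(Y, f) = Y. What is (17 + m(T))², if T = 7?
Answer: 1545049/9 ≈ 1.7167e+5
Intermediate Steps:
c = -⅓ (c = 1/(-5 + 2) = 1/(-3) = -⅓ ≈ -0.33333)
g(r) = -⅓
m(v) = 24 + 8*v² - 8*v/3 (m(v) = 24 + 8*((v² - v/3) + 0) = 24 + 8*(v² - v/3) = 24 + (8*v² - 8*v/3) = 24 + 8*v² - 8*v/3)
(17 + m(T))² = (17 + (24 + 8*7² - 8/3*7))² = (17 + (24 + 8*49 - 56/3))² = (17 + (24 + 392 - 56/3))² = (17 + 1192/3)² = (1243/3)² = 1545049/9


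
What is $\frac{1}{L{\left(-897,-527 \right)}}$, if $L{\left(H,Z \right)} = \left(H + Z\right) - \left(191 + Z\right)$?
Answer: $- \frac{1}{1088} \approx -0.00091912$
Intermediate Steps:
$L{\left(H,Z \right)} = -191 + H$
$\frac{1}{L{\left(-897,-527 \right)}} = \frac{1}{-191 - 897} = \frac{1}{-1088} = - \frac{1}{1088}$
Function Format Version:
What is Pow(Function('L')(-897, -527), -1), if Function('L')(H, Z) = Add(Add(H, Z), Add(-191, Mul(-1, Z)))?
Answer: Rational(-1, 1088) ≈ -0.00091912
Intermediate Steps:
Function('L')(H, Z) = Add(-191, H)
Pow(Function('L')(-897, -527), -1) = Pow(Add(-191, -897), -1) = Pow(-1088, -1) = Rational(-1, 1088)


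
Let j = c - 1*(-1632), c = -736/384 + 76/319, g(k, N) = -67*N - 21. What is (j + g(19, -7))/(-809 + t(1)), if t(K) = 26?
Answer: -7955815/2997324 ≈ -2.6543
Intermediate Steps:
g(k, N) = -21 - 67*N
c = -6425/3828 (c = -736*1/384 + 76*(1/319) = -23/12 + 76/319 = -6425/3828 ≈ -1.6784)
j = 6240871/3828 (j = -6425/3828 - 1*(-1632) = -6425/3828 + 1632 = 6240871/3828 ≈ 1630.3)
(j + g(19, -7))/(-809 + t(1)) = (6240871/3828 + (-21 - 67*(-7)))/(-809 + 26) = (6240871/3828 + (-21 + 469))/(-783) = (6240871/3828 + 448)*(-1/783) = (7955815/3828)*(-1/783) = -7955815/2997324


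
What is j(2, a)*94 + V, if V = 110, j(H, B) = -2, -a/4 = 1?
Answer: -78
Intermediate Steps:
a = -4 (a = -4*1 = -4)
j(2, a)*94 + V = -2*94 + 110 = -188 + 110 = -78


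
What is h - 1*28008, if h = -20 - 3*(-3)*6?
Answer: -27974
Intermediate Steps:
h = 34 (h = -20 - (-9)*6 = -20 - 1*(-54) = -20 + 54 = 34)
h - 1*28008 = 34 - 1*28008 = 34 - 28008 = -27974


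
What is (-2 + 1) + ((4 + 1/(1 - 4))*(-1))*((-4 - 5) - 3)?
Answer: 43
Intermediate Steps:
(-2 + 1) + ((4 + 1/(1 - 4))*(-1))*((-4 - 5) - 3) = -1 + ((4 + 1/(-3))*(-1))*(-9 - 3) = -1 + ((4 - ⅓)*(-1))*(-12) = -1 + ((11/3)*(-1))*(-12) = -1 - 11/3*(-12) = -1 + 44 = 43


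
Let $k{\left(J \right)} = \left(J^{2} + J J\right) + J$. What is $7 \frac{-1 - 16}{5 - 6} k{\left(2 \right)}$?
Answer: $1190$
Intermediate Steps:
$k{\left(J \right)} = J + 2 J^{2}$ ($k{\left(J \right)} = \left(J^{2} + J^{2}\right) + J = 2 J^{2} + J = J + 2 J^{2}$)
$7 \frac{-1 - 16}{5 - 6} k{\left(2 \right)} = 7 \frac{-1 - 16}{5 - 6} \cdot 2 \left(1 + 2 \cdot 2\right) = 7 \left(- \frac{17}{-1}\right) 2 \left(1 + 4\right) = 7 \left(\left(-17\right) \left(-1\right)\right) 2 \cdot 5 = 7 \cdot 17 \cdot 10 = 119 \cdot 10 = 1190$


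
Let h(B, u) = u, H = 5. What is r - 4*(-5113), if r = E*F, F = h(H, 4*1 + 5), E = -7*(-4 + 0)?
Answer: 20704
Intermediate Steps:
E = 28 (E = -7*(-4) = 28)
F = 9 (F = 4*1 + 5 = 4 + 5 = 9)
r = 252 (r = 28*9 = 252)
r - 4*(-5113) = 252 - 4*(-5113) = 252 + 20452 = 20704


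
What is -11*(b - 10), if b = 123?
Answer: -1243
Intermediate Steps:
-11*(b - 10) = -11*(123 - 10) = -11*113 = -1243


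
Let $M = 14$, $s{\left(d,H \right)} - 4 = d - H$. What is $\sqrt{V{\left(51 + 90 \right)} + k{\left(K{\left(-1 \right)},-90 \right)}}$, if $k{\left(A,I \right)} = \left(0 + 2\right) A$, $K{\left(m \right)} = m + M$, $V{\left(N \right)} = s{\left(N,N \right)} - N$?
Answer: $i \sqrt{111} \approx 10.536 i$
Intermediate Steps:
$s{\left(d,H \right)} = 4 + d - H$ ($s{\left(d,H \right)} = 4 - \left(H - d\right) = 4 + d - H$)
$V{\left(N \right)} = 4 - N$ ($V{\left(N \right)} = \left(4 + N - N\right) - N = 4 - N$)
$K{\left(m \right)} = 14 + m$ ($K{\left(m \right)} = m + 14 = 14 + m$)
$k{\left(A,I \right)} = 2 A$
$\sqrt{V{\left(51 + 90 \right)} + k{\left(K{\left(-1 \right)},-90 \right)}} = \sqrt{\left(4 - \left(51 + 90\right)\right) + 2 \left(14 - 1\right)} = \sqrt{\left(4 - 141\right) + 2 \cdot 13} = \sqrt{\left(4 - 141\right) + 26} = \sqrt{-137 + 26} = \sqrt{-111} = i \sqrt{111}$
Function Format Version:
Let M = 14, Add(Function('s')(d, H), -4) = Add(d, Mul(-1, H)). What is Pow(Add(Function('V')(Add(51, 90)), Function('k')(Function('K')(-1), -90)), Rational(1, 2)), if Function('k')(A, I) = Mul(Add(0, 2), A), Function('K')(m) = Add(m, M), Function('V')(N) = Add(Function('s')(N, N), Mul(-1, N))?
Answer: Mul(I, Pow(111, Rational(1, 2))) ≈ Mul(10.536, I)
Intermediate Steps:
Function('s')(d, H) = Add(4, d, Mul(-1, H)) (Function('s')(d, H) = Add(4, Add(d, Mul(-1, H))) = Add(4, d, Mul(-1, H)))
Function('V')(N) = Add(4, Mul(-1, N)) (Function('V')(N) = Add(Add(4, N, Mul(-1, N)), Mul(-1, N)) = Add(4, Mul(-1, N)))
Function('K')(m) = Add(14, m) (Function('K')(m) = Add(m, 14) = Add(14, m))
Function('k')(A, I) = Mul(2, A)
Pow(Add(Function('V')(Add(51, 90)), Function('k')(Function('K')(-1), -90)), Rational(1, 2)) = Pow(Add(Add(4, Mul(-1, Add(51, 90))), Mul(2, Add(14, -1))), Rational(1, 2)) = Pow(Add(Add(4, Mul(-1, 141)), Mul(2, 13)), Rational(1, 2)) = Pow(Add(Add(4, -141), 26), Rational(1, 2)) = Pow(Add(-137, 26), Rational(1, 2)) = Pow(-111, Rational(1, 2)) = Mul(I, Pow(111, Rational(1, 2)))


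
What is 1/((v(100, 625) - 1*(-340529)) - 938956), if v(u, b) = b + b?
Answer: -1/597177 ≈ -1.6745e-6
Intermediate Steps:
v(u, b) = 2*b
1/((v(100, 625) - 1*(-340529)) - 938956) = 1/((2*625 - 1*(-340529)) - 938956) = 1/((1250 + 340529) - 938956) = 1/(341779 - 938956) = 1/(-597177) = -1/597177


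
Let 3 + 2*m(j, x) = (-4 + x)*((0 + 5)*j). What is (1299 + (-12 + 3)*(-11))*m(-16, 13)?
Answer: -505377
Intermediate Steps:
m(j, x) = -3/2 + 5*j*(-4 + x)/2 (m(j, x) = -3/2 + ((-4 + x)*((0 + 5)*j))/2 = -3/2 + ((-4 + x)*(5*j))/2 = -3/2 + (5*j*(-4 + x))/2 = -3/2 + 5*j*(-4 + x)/2)
(1299 + (-12 + 3)*(-11))*m(-16, 13) = (1299 + (-12 + 3)*(-11))*(-3/2 - 10*(-16) + (5/2)*(-16)*13) = (1299 - 9*(-11))*(-3/2 + 160 - 520) = (1299 + 99)*(-723/2) = 1398*(-723/2) = -505377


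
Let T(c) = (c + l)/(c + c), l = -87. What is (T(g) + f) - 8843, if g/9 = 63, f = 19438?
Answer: 2002535/189 ≈ 10595.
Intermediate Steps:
g = 567 (g = 9*63 = 567)
T(c) = (-87 + c)/(2*c) (T(c) = (c - 87)/(c + c) = (-87 + c)/((2*c)) = (-87 + c)*(1/(2*c)) = (-87 + c)/(2*c))
(T(g) + f) - 8843 = ((1/2)*(-87 + 567)/567 + 19438) - 8843 = ((1/2)*(1/567)*480 + 19438) - 8843 = (80/189 + 19438) - 8843 = 3673862/189 - 8843 = 2002535/189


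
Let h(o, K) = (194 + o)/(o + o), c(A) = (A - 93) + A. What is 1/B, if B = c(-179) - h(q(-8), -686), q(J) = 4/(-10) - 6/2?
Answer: -34/14381 ≈ -0.0023642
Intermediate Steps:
q(J) = -17/5 (q(J) = 4*(-1/10) - 6*1/2 = -2/5 - 3 = -17/5)
c(A) = -93 + 2*A (c(A) = (-93 + A) + A = -93 + 2*A)
h(o, K) = (194 + o)/(2*o) (h(o, K) = (194 + o)/((2*o)) = (194 + o)*(1/(2*o)) = (194 + o)/(2*o))
B = -14381/34 (B = (-93 + 2*(-179)) - (194 - 17/5)/(2*(-17/5)) = (-93 - 358) - (-5)*953/(2*17*5) = -451 - 1*(-953/34) = -451 + 953/34 = -14381/34 ≈ -422.97)
1/B = 1/(-14381/34) = -34/14381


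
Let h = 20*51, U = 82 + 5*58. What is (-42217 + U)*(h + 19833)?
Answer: -872593785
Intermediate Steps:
U = 372 (U = 82 + 290 = 372)
h = 1020
(-42217 + U)*(h + 19833) = (-42217 + 372)*(1020 + 19833) = -41845*20853 = -872593785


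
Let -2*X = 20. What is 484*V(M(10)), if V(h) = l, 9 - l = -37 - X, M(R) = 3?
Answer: 17424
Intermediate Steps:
X = -10 (X = -1/2*20 = -10)
l = 36 (l = 9 - (-37 - 1*(-10)) = 9 - (-37 + 10) = 9 - 1*(-27) = 9 + 27 = 36)
V(h) = 36
484*V(M(10)) = 484*36 = 17424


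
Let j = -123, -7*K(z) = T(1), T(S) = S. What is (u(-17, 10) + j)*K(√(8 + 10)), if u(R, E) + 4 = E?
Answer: 117/7 ≈ 16.714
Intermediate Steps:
u(R, E) = -4 + E
K(z) = -⅐ (K(z) = -⅐*1 = -⅐)
(u(-17, 10) + j)*K(√(8 + 10)) = ((-4 + 10) - 123)*(-⅐) = (6 - 123)*(-⅐) = -117*(-⅐) = 117/7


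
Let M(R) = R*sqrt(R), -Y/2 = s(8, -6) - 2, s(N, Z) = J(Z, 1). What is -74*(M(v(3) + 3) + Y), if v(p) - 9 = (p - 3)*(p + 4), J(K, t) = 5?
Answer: 444 - 1776*sqrt(3) ≈ -2632.1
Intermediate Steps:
v(p) = 9 + (-3 + p)*(4 + p) (v(p) = 9 + (p - 3)*(p + 4) = 9 + (-3 + p)*(4 + p))
s(N, Z) = 5
Y = -6 (Y = -2*(5 - 2) = -2*3 = -6)
M(R) = R**(3/2)
-74*(M(v(3) + 3) + Y) = -74*(((-3 + 3 + 3**2) + 3)**(3/2) - 6) = -74*(((-3 + 3 + 9) + 3)**(3/2) - 6) = -74*((9 + 3)**(3/2) - 6) = -74*(12**(3/2) - 6) = -74*(24*sqrt(3) - 6) = -74*(-6 + 24*sqrt(3)) = 444 - 1776*sqrt(3)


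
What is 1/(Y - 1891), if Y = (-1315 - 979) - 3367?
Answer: -1/7552 ≈ -0.00013242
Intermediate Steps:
Y = -5661 (Y = -2294 - 3367 = -5661)
1/(Y - 1891) = 1/(-5661 - 1891) = 1/(-7552) = -1/7552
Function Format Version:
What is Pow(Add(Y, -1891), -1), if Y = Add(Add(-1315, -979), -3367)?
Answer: Rational(-1, 7552) ≈ -0.00013242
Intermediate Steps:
Y = -5661 (Y = Add(-2294, -3367) = -5661)
Pow(Add(Y, -1891), -1) = Pow(Add(-5661, -1891), -1) = Pow(-7552, -1) = Rational(-1, 7552)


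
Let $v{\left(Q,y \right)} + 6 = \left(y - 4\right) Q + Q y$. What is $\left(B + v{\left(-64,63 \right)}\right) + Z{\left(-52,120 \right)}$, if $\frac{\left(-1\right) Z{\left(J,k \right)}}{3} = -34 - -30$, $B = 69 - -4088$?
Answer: $-3645$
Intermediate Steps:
$B = 4157$ ($B = 69 + 4088 = 4157$)
$Z{\left(J,k \right)} = 12$ ($Z{\left(J,k \right)} = - 3 \left(-34 - -30\right) = - 3 \left(-34 + 30\right) = \left(-3\right) \left(-4\right) = 12$)
$v{\left(Q,y \right)} = -6 + Q y + Q \left(-4 + y\right)$ ($v{\left(Q,y \right)} = -6 + \left(\left(y - 4\right) Q + Q y\right) = -6 + \left(\left(-4 + y\right) Q + Q y\right) = -6 + \left(Q \left(-4 + y\right) + Q y\right) = -6 + \left(Q y + Q \left(-4 + y\right)\right) = -6 + Q y + Q \left(-4 + y\right)$)
$\left(B + v{\left(-64,63 \right)}\right) + Z{\left(-52,120 \right)} = \left(4157 - \left(-250 + 8064\right)\right) + 12 = \left(4157 - 7814\right) + 12 = -3657 + 12 = -3645$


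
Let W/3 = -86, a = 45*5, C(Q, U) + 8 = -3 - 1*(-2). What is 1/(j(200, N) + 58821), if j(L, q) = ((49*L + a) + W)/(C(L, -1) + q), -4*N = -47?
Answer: 11/686099 ≈ 1.6033e-5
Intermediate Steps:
C(Q, U) = -9 (C(Q, U) = -8 + (-3 - 1*(-2)) = -8 + (-3 + 2) = -8 - 1 = -9)
N = 47/4 (N = -¼*(-47) = 47/4 ≈ 11.750)
a = 225
W = -258 (W = 3*(-86) = -258)
j(L, q) = (-33 + 49*L)/(-9 + q) (j(L, q) = ((49*L + 225) - 258)/(-9 + q) = ((225 + 49*L) - 258)/(-9 + q) = (-33 + 49*L)/(-9 + q))
1/(j(200, N) + 58821) = 1/((-33 + 49*200)/(-9 + 47/4) + 58821) = 1/((-33 + 9800)/(11/4) + 58821) = 1/((4/11)*9767 + 58821) = 1/(39068/11 + 58821) = 1/(686099/11) = 11/686099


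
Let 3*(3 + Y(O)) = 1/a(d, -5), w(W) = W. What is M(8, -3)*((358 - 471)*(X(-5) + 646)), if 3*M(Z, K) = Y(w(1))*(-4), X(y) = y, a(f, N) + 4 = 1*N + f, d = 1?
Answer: -5287609/18 ≈ -2.9376e+5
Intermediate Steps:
a(f, N) = -4 + N + f (a(f, N) = -4 + (1*N + f) = -4 + (N + f) = -4 + N + f)
Y(O) = -73/24 (Y(O) = -3 + 1/(3*(-4 - 5 + 1)) = -3 + (⅓)/(-8) = -3 + (⅓)*(-⅛) = -3 - 1/24 = -73/24)
M(Z, K) = 73/18 (M(Z, K) = (-73/24*(-4))/3 = (⅓)*(73/6) = 73/18)
M(8, -3)*((358 - 471)*(X(-5) + 646)) = 73*((358 - 471)*(-5 + 646))/18 = 73*(-113*641)/18 = (73/18)*(-72433) = -5287609/18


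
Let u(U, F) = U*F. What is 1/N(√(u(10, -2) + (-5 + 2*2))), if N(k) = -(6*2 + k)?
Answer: I/(√21 - 12*I) ≈ -0.072727 + 0.027773*I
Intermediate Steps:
u(U, F) = F*U
N(k) = -12 - k (N(k) = -(12 + k) = -12 - k)
1/N(√(u(10, -2) + (-5 + 2*2))) = 1/(-12 - √(-2*10 + (-5 + 2*2))) = 1/(-12 - √(-20 + (-5 + 4))) = 1/(-12 - √(-20 - 1)) = 1/(-12 - √(-21)) = 1/(-12 - I*√21)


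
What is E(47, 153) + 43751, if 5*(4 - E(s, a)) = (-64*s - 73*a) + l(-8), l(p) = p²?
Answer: 232888/5 ≈ 46578.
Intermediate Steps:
E(s, a) = -44/5 + 64*s/5 + 73*a/5 (E(s, a) = 4 - ((-64*s - 73*a) + (-8)²)/5 = 4 - ((-73*a - 64*s) + 64)/5 = 4 - (64 - 73*a - 64*s)/5 = 4 + (-64/5 + 64*s/5 + 73*a/5) = -44/5 + 64*s/5 + 73*a/5)
E(47, 153) + 43751 = (-44/5 + (64/5)*47 + (73/5)*153) + 43751 = (-44/5 + 3008/5 + 11169/5) + 43751 = 14133/5 + 43751 = 232888/5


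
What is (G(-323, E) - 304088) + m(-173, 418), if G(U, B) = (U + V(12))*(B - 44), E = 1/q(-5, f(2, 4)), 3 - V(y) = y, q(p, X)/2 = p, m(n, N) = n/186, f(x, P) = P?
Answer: -269186389/930 ≈ -2.8945e+5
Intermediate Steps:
m(n, N) = n/186 (m(n, N) = n*(1/186) = n/186)
q(p, X) = 2*p
V(y) = 3 - y
E = -1/10 (E = 1/(2*(-5)) = 1/(-10) = -1/10 ≈ -0.10000)
G(U, B) = (-44 + B)*(-9 + U) (G(U, B) = (U + (3 - 1*12))*(B - 44) = (U + (3 - 12))*(-44 + B) = (U - 9)*(-44 + B) = (-9 + U)*(-44 + B) = (-44 + B)*(-9 + U))
(G(-323, E) - 304088) + m(-173, 418) = ((396 - 44*(-323) - 9*(-1/10) - 1/10*(-323)) - 304088) + (1/186)*(-173) = ((396 + 14212 + 9/10 + 323/10) - 304088) - 173/186 = (73206/5 - 304088) - 173/186 = -1447234/5 - 173/186 = -269186389/930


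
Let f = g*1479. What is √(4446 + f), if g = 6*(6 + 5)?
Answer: 54*√35 ≈ 319.47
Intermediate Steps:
g = 66 (g = 6*11 = 66)
f = 97614 (f = 66*1479 = 97614)
√(4446 + f) = √(4446 + 97614) = √102060 = 54*√35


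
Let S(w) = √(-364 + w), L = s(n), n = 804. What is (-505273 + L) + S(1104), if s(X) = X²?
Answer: 141143 + 2*√185 ≈ 1.4117e+5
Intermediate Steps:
L = 646416 (L = 804² = 646416)
(-505273 + L) + S(1104) = (-505273 + 646416) + √(-364 + 1104) = 141143 + √740 = 141143 + 2*√185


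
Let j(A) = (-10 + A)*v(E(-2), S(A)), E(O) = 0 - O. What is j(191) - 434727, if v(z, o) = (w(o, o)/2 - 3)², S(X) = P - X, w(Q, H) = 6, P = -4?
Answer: -434727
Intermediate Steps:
E(O) = -O
S(X) = -4 - X
v(z, o) = 0 (v(z, o) = (6/2 - 3)² = (6*(½) - 3)² = (3 - 3)² = 0² = 0)
j(A) = 0 (j(A) = (-10 + A)*0 = 0)
j(191) - 434727 = 0 - 434727 = -434727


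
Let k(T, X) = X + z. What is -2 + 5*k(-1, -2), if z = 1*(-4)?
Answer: -32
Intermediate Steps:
z = -4
k(T, X) = -4 + X (k(T, X) = X - 4 = -4 + X)
-2 + 5*k(-1, -2) = -2 + 5*(-4 - 2) = -2 + 5*(-6) = -2 - 30 = -32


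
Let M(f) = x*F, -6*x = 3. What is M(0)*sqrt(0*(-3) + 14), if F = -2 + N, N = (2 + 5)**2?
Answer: -47*sqrt(14)/2 ≈ -87.929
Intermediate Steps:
N = 49 (N = 7**2 = 49)
x = -1/2 (x = -1/6*3 = -1/2 ≈ -0.50000)
F = 47 (F = -2 + 49 = 47)
M(f) = -47/2 (M(f) = -1/2*47 = -47/2)
M(0)*sqrt(0*(-3) + 14) = -47*sqrt(0*(-3) + 14)/2 = -47*sqrt(0 + 14)/2 = -47*sqrt(14)/2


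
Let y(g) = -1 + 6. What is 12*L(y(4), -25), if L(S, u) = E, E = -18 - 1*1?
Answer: -228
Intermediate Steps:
y(g) = 5
E = -19 (E = -18 - 1 = -19)
L(S, u) = -19
12*L(y(4), -25) = 12*(-19) = -228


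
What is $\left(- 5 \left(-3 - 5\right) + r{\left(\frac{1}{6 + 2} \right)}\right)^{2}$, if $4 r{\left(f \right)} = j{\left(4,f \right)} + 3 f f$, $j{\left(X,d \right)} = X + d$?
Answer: $\frac{110397049}{65536} \approx 1684.5$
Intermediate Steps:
$r{\left(f \right)} = 1 + \frac{f}{4} + \frac{3 f^{2}}{4}$ ($r{\left(f \right)} = \frac{\left(4 + f\right) + 3 f f}{4} = \frac{\left(4 + f\right) + 3 f^{2}}{4} = \frac{4 + f + 3 f^{2}}{4} = 1 + \frac{f}{4} + \frac{3 f^{2}}{4}$)
$\left(- 5 \left(-3 - 5\right) + r{\left(\frac{1}{6 + 2} \right)}\right)^{2} = \left(- 5 \left(-3 - 5\right) + \left(1 + \frac{1}{4 \left(6 + 2\right)} + \frac{3 \left(\frac{1}{6 + 2}\right)^{2}}{4}\right)\right)^{2} = \left(\left(-5\right) \left(-8\right) + \left(1 + \frac{1}{4 \cdot 8} + \frac{3 \left(\frac{1}{8}\right)^{2}}{4}\right)\right)^{2} = \left(40 + \left(1 + \frac{1}{4} \cdot \frac{1}{8} + \frac{3}{4 \cdot 64}\right)\right)^{2} = \left(40 + \left(1 + \frac{1}{32} + \frac{3}{4} \cdot \frac{1}{64}\right)\right)^{2} = \left(40 + \left(1 + \frac{1}{32} + \frac{3}{256}\right)\right)^{2} = \left(40 + \frac{267}{256}\right)^{2} = \left(\frac{10507}{256}\right)^{2} = \frac{110397049}{65536}$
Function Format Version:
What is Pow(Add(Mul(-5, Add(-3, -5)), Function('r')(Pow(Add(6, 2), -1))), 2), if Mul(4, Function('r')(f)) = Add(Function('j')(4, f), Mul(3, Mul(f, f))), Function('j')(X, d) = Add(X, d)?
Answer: Rational(110397049, 65536) ≈ 1684.5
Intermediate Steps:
Function('r')(f) = Add(1, Mul(Rational(1, 4), f), Mul(Rational(3, 4), Pow(f, 2))) (Function('r')(f) = Mul(Rational(1, 4), Add(Add(4, f), Mul(3, Mul(f, f)))) = Mul(Rational(1, 4), Add(Add(4, f), Mul(3, Pow(f, 2)))) = Mul(Rational(1, 4), Add(4, f, Mul(3, Pow(f, 2)))) = Add(1, Mul(Rational(1, 4), f), Mul(Rational(3, 4), Pow(f, 2))))
Pow(Add(Mul(-5, Add(-3, -5)), Function('r')(Pow(Add(6, 2), -1))), 2) = Pow(Add(Mul(-5, Add(-3, -5)), Add(1, Mul(Rational(1, 4), Pow(Add(6, 2), -1)), Mul(Rational(3, 4), Pow(Pow(Add(6, 2), -1), 2)))), 2) = Pow(Add(Mul(-5, -8), Add(1, Mul(Rational(1, 4), Pow(8, -1)), Mul(Rational(3, 4), Pow(Pow(8, -1), 2)))), 2) = Pow(Add(40, Add(1, Mul(Rational(1, 4), Rational(1, 8)), Mul(Rational(3, 4), Pow(Rational(1, 8), 2)))), 2) = Pow(Add(40, Add(1, Rational(1, 32), Mul(Rational(3, 4), Rational(1, 64)))), 2) = Pow(Add(40, Add(1, Rational(1, 32), Rational(3, 256))), 2) = Pow(Add(40, Rational(267, 256)), 2) = Pow(Rational(10507, 256), 2) = Rational(110397049, 65536)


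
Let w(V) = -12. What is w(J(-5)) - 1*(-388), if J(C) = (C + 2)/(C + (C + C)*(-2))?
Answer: 376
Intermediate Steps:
J(C) = -(2 + C)/(3*C) (J(C) = (2 + C)/(C + (2*C)*(-2)) = (2 + C)/(C - 4*C) = (2 + C)/((-3*C)) = (2 + C)*(-1/(3*C)) = -(2 + C)/(3*C))
w(J(-5)) - 1*(-388) = -12 - 1*(-388) = -12 + 388 = 376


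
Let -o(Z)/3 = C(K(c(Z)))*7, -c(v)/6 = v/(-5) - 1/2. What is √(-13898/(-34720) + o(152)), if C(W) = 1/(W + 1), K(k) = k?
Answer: √294117634685/1011220 ≈ 0.53631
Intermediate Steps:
c(v) = 3 + 6*v/5 (c(v) = -6*(v/(-5) - 1/2) = -6*(v*(-⅕) - 1*½) = -6*(-v/5 - ½) = -6*(-½ - v/5) = 3 + 6*v/5)
C(W) = 1/(1 + W)
o(Z) = -21/(4 + 6*Z/5) (o(Z) = -3*7/(1 + (3 + 6*Z/5)) = -3*7/(4 + 6*Z/5) = -21/(4 + 6*Z/5))
√(-13898/(-34720) + o(152)) = √(-13898/(-34720) - 105/(20 + 6*152)) = √(-13898*(-1/34720) - 105/(20 + 912)) = √(6949/17360 - 105/932) = √(1163417/4044880) = √294117634685/1011220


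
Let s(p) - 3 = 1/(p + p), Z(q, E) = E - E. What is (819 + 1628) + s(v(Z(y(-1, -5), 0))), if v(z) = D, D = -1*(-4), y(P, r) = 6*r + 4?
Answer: 19601/8 ≈ 2450.1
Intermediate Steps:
y(P, r) = 4 + 6*r
Z(q, E) = 0
D = 4
v(z) = 4
s(p) = 3 + 1/(2*p) (s(p) = 3 + 1/(p + p) = 3 + 1/(2*p))
(819 + 1628) + s(v(Z(y(-1, -5), 0))) = (819 + 1628) + (3 + (½)/4) = 2447 + (3 + (½)*(¼)) = 2447 + (3 + ⅛) = 2447 + 25/8 = 19601/8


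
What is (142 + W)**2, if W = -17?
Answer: 15625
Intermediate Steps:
(142 + W)**2 = (142 - 17)**2 = 125**2 = 15625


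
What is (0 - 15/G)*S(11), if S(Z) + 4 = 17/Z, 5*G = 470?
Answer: 405/1034 ≈ 0.39168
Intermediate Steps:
G = 94 (G = (⅕)*470 = 94)
S(Z) = -4 + 17/Z
(0 - 15/G)*S(11) = (0 - 15/94)*(-4 + 17/11) = -15/94*(-27/11) = 405/1034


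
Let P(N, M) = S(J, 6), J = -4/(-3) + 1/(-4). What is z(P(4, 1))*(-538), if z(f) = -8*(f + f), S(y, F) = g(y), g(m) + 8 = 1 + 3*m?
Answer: -32280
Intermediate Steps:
J = 13/12 (J = -4*(-1/3) + 1*(-1/4) = 4/3 - 1/4 = 13/12 ≈ 1.0833)
g(m) = -7 + 3*m (g(m) = -8 + (1 + 3*m) = -7 + 3*m)
S(y, F) = -7 + 3*y
P(N, M) = -15/4 (P(N, M) = -7 + 3*(13/12) = -7 + 13/4 = -15/4)
z(f) = -16*f
z(P(4, 1))*(-538) = -16*(-15/4)*(-538) = 60*(-538) = -32280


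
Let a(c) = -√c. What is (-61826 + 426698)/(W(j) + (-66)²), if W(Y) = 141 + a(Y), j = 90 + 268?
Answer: 1640829384/20222651 + 364872*√358/20222651 ≈ 81.480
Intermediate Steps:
j = 358
W(Y) = 141 - √Y
(-61826 + 426698)/(W(j) + (-66)²) = (-61826 + 426698)/((141 - √358) + (-66)²) = 364872/((141 - √358) + 4356) = 364872/(4497 - √358)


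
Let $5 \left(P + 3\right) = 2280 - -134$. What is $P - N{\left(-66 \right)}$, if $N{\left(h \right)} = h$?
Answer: $\frac{2729}{5} \approx 545.8$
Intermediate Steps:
$P = \frac{2399}{5}$ ($P = -3 + \frac{2280 - -134}{5} = -3 + \frac{2280 + 134}{5} = -3 + \frac{1}{5} \cdot 2414 = -3 + \frac{2414}{5} = \frac{2399}{5} \approx 479.8$)
$P - N{\left(-66 \right)} = \frac{2399}{5} - -66 = \frac{2399}{5} + 66 = \frac{2729}{5}$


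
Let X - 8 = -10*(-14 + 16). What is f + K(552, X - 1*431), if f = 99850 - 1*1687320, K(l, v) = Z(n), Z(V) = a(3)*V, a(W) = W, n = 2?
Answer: -1587464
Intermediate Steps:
X = -12 (X = 8 - 10*(-14 + 16) = 8 - 10*2 = 8 - 20 = -12)
Z(V) = 3*V
K(l, v) = 6 (K(l, v) = 3*2 = 6)
f = -1587470 (f = 99850 - 1687320 = -1587470)
f + K(552, X - 1*431) = -1587470 + 6 = -1587464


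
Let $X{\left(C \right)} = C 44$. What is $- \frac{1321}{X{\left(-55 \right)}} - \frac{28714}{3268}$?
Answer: $- \frac{16292713}{1977140} \approx -8.2405$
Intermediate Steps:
$X{\left(C \right)} = 44 C$
$- \frac{1321}{X{\left(-55 \right)}} - \frac{28714}{3268} = - \frac{1321}{44 \left(-55\right)} - \frac{28714}{3268} = - \frac{1321}{-2420} - \frac{14357}{1634} = \left(-1321\right) \left(- \frac{1}{2420}\right) - \frac{14357}{1634} = \frac{1321}{2420} - \frac{14357}{1634} = - \frac{16292713}{1977140}$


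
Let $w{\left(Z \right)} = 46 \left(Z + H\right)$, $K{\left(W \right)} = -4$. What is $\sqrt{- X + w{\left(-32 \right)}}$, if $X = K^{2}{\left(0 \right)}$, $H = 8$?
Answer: $4 i \sqrt{70} \approx 33.466 i$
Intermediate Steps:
$w{\left(Z \right)} = 368 + 46 Z$ ($w{\left(Z \right)} = 46 \left(Z + 8\right) = 46 \left(8 + Z\right) = 368 + 46 Z$)
$X = 16$ ($X = \left(-4\right)^{2} = 16$)
$\sqrt{- X + w{\left(-32 \right)}} = \sqrt{\left(-1\right) 16 + \left(368 + 46 \left(-32\right)\right)} = \sqrt{-16 + \left(368 - 1472\right)} = \sqrt{-16 - 1104} = \sqrt{-1120} = 4 i \sqrt{70}$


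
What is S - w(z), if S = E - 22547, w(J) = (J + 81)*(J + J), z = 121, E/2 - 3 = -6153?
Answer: -83731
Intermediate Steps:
E = -12300 (E = 6 + 2*(-6153) = 6 - 12306 = -12300)
w(J) = 2*J*(81 + J) (w(J) = (81 + J)*(2*J) = 2*J*(81 + J))
S = -34847 (S = -12300 - 22547 = -34847)
S - w(z) = -34847 - 2*121*(81 + 121) = -34847 - 2*121*202 = -34847 - 1*48884 = -34847 - 48884 = -83731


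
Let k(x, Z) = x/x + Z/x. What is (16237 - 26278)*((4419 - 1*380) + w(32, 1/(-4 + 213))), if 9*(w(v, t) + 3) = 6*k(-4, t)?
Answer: -16942443713/418 ≈ -4.0532e+7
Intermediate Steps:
k(x, Z) = 1 + Z/x
w(v, t) = -7/3 - t/6 (w(v, t) = -3 + (6*((t - 4)/(-4)))/9 = -3 + (6*(-(-4 + t)/4))/9 = -3 + (6*(1 - t/4))/9 = -3 + (6 - 3*t/2)/9 = -3 + (⅔ - t/6) = -7/3 - t/6)
(16237 - 26278)*((4419 - 1*380) + w(32, 1/(-4 + 213))) = (16237 - 26278)*((4419 - 1*380) + (-7/3 - 1/(6*(-4 + 213)))) = -10041*((4419 - 380) + (-7/3 - ⅙/209)) = -10041*(4039 + (-7/3 - ⅙*1/209)) = -10041*(4039 + (-7/3 - 1/1254)) = -10041*(4039 - 2927/1254) = -10041*5061979/1254 = -16942443713/418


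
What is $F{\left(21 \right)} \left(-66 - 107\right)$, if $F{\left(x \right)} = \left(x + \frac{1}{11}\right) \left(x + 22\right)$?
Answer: $- \frac{1725848}{11} \approx -1.569 \cdot 10^{5}$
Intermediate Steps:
$F{\left(x \right)} = \left(22 + x\right) \left(\frac{1}{11} + x\right)$ ($F{\left(x \right)} = \left(x + \frac{1}{11}\right) \left(22 + x\right) = \left(\frac{1}{11} + x\right) \left(22 + x\right) = \left(22 + x\right) \left(\frac{1}{11} + x\right)$)
$F{\left(21 \right)} \left(-66 - 107\right) = \left(2 + 21^{2} + \frac{243}{11} \cdot 21\right) \left(-66 - 107\right) = \left(2 + 441 + \frac{5103}{11}\right) \left(-173\right) = \frac{9976}{11} \left(-173\right) = - \frac{1725848}{11}$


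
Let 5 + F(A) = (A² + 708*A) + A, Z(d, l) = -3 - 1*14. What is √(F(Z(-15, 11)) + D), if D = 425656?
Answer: √413887 ≈ 643.34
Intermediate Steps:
Z(d, l) = -17 (Z(d, l) = -3 - 14 = -17)
F(A) = -5 + A² + 709*A (F(A) = -5 + ((A² + 708*A) + A) = -5 + (A² + 709*A) = -5 + A² + 709*A)
√(F(Z(-15, 11)) + D) = √((-5 + (-17)² + 709*(-17)) + 425656) = √((-5 + 289 - 12053) + 425656) = √(-11769 + 425656) = √413887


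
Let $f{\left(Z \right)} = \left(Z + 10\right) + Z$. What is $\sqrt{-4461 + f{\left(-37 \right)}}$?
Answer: $5 i \sqrt{181} \approx 67.268 i$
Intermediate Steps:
$f{\left(Z \right)} = 10 + 2 Z$ ($f{\left(Z \right)} = \left(10 + Z\right) + Z = 10 + 2 Z$)
$\sqrt{-4461 + f{\left(-37 \right)}} = \sqrt{-4461 + \left(10 + 2 \left(-37\right)\right)} = \sqrt{-4461 + \left(10 - 74\right)} = \sqrt{-4461 - 64} = \sqrt{-4525} = 5 i \sqrt{181}$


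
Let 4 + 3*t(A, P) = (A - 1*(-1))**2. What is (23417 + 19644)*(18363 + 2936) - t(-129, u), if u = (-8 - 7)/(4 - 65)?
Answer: 917150779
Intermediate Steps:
u = 15/61 (u = -15/(-61) = -15*(-1/61) = 15/61 ≈ 0.24590)
t(A, P) = -4/3 + (1 + A)**2/3 (t(A, P) = -4/3 + (A - 1*(-1))**2/3 = -4/3 + (A + 1)**2/3 = -4/3 + (1 + A)**2/3)
(23417 + 19644)*(18363 + 2936) - t(-129, u) = (23417 + 19644)*(18363 + 2936) - (-4/3 + (1 - 129)**2/3) = 43061*21299 - (-4/3 + (1/3)*(-128)**2) = 917156239 - (-4/3 + (1/3)*16384) = 917156239 - (-4/3 + 16384/3) = 917156239 - 1*5460 = 917156239 - 5460 = 917150779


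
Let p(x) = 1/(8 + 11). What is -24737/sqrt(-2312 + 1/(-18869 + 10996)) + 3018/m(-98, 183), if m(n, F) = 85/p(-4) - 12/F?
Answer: 61366/32837 + 24737*I*sqrt(143307314121)/18202377 ≈ 1.8688 + 514.46*I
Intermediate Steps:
p(x) = 1/19
m(n, F) = 1615 - 12/F (m(n, F) = 85/(1/19) - 12/F = 85*19 - 12/F = 1615 - 12/F)
-24737/sqrt(-2312 + 1/(-18869 + 10996)) + 3018/m(-98, 183) = -24737/sqrt(-2312 + 1/(-18869 + 10996)) + 3018/(1615 - 12/183) = -24737/sqrt(-2312 + 1/(-7873)) + 3018/(1615 - 12*1/183) = -24737/sqrt(-2312 - 1/7873) + 3018/(1615 - 4/61) = -24737*(-I*sqrt(143307314121)/18202377) + 3018/(98511/61) = -24737*(-I*sqrt(143307314121)/18202377) + 3018*(61/98511) = -(-24737)*I*sqrt(143307314121)/18202377 + 61366/32837 = 24737*I*sqrt(143307314121)/18202377 + 61366/32837 = 61366/32837 + 24737*I*sqrt(143307314121)/18202377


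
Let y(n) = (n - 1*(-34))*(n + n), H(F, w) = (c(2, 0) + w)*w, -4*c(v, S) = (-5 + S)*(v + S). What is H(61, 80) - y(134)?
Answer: -38424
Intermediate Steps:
c(v, S) = -(-5 + S)*(S + v)/4 (c(v, S) = -(-5 + S)*(v + S)/4 = -(-5 + S)*(S + v)/4)
H(F, w) = w*(5/2 + w) (H(F, w) = ((-¼*0² + (5/4)*0 + (5/4)*2 - ¼*0*2) + w)*w = ((-¼*0 + 0 + 5/2 + 0) + w)*w = ((0 + 0 + 5/2 + 0) + w)*w = (5/2 + w)*w = w*(5/2 + w))
y(n) = 2*n*(34 + n) (y(n) = (n + 34)*(2*n) = (34 + n)*(2*n) = 2*n*(34 + n))
H(61, 80) - y(134) = (½)*80*(5 + 2*80) - 2*134*(34 + 134) = (½)*80*(5 + 160) - 2*134*168 = (½)*80*165 - 1*45024 = 6600 - 45024 = -38424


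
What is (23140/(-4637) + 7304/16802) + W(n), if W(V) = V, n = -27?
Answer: -1229261615/38955437 ≈ -31.556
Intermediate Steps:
(23140/(-4637) + 7304/16802) + W(n) = (23140/(-4637) + 7304/16802) - 27 = (23140*(-1/4637) + 7304*(1/16802)) - 27 = (-23140/4637 + 3652/8401) - 27 = -177464816/38955437 - 27 = -1229261615/38955437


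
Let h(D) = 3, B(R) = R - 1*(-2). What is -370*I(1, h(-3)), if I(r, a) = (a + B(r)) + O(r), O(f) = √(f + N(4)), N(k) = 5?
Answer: -2220 - 370*√6 ≈ -3126.3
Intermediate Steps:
B(R) = 2 + R (B(R) = R + 2 = 2 + R)
O(f) = √(5 + f) (O(f) = √(f + 5) = √(5 + f))
I(r, a) = 2 + a + r + √(5 + r) (I(r, a) = (a + (2 + r)) + √(5 + r) = (2 + a + r) + √(5 + r) = 2 + a + r + √(5 + r))
-370*I(1, h(-3)) = -370*(2 + 3 + 1 + √(5 + 1)) = -370*(2 + 3 + 1 + √6) = -370*(6 + √6) = -2220 - 370*√6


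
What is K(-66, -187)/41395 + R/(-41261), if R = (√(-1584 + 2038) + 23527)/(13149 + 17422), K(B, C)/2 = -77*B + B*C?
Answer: 43955945900123/52215240333245 - √454/1261390031 ≈ 0.84182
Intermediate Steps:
K(B, C) = -154*B + 2*B*C (K(B, C) = 2*(-77*B + B*C) = -154*B + 2*B*C)
R = 23527/30571 + √454/30571 (R = (√454 + 23527)/30571 = (23527 + √454)*(1/30571) = 23527/30571 + √454/30571 ≈ 0.77028)
K(-66, -187)/41395 + R/(-41261) = (2*(-66)*(-77 - 187))/41395 + (23527/30571 + √454/30571)/(-41261) = (2*(-66)*(-264))*(1/41395) + (23527/30571 + √454/30571)*(-1/41261) = 34848*(1/41395) + (-23527/1261390031 - √454/1261390031) = 34848/41395 + (-23527/1261390031 - √454/1261390031) = 43955945900123/52215240333245 - √454/1261390031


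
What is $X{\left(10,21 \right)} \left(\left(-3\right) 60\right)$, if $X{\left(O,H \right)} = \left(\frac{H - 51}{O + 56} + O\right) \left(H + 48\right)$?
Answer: $- \frac{1304100}{11} \approx -1.1855 \cdot 10^{5}$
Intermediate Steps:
$X{\left(O,H \right)} = \left(48 + H\right) \left(O + \frac{-51 + H}{56 + O}\right)$ ($X{\left(O,H \right)} = \left(\frac{-51 + H}{56 + O} + O\right) \left(48 + H\right) = \left(O + \frac{-51 + H}{56 + O}\right) \left(48 + H\right) = \left(48 + H\right) \left(O + \frac{-51 + H}{56 + O}\right)$)
$X{\left(10,21 \right)} \left(\left(-3\right) 60\right) = \frac{-2448 + 21^{2} - 63 + 48 \cdot 10^{2} + 2688 \cdot 10 + 21 \cdot 10^{2} + 56 \cdot 21 \cdot 10}{56 + 10} \left(\left(-3\right) 60\right) = \frac{-2448 + 441 - 63 + 48 \cdot 100 + 26880 + 21 \cdot 100 + 11760}{66} \left(-180\right) = \frac{-2448 + 441 - 63 + 4800 + 26880 + 2100 + 11760}{66} \left(-180\right) = \frac{1}{66} \cdot 43470 \left(-180\right) = \frac{7245}{11} \left(-180\right) = - \frac{1304100}{11}$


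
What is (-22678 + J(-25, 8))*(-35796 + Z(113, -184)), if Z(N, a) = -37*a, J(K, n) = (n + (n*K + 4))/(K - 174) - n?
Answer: 130861282088/199 ≈ 6.5759e+8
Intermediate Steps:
J(K, n) = -n + (4 + n + K*n)/(-174 + K) (J(K, n) = (n + (K*n + 4))/(-174 + K) - n = (n + (4 + K*n))/(-174 + K) - n = (4 + n + K*n)/(-174 + K) - n = -n + (4 + n + K*n)/(-174 + K))
(-22678 + J(-25, 8))*(-35796 + Z(113, -184)) = (-22678 + (4 + 175*8)/(-174 - 25))*(-35796 - 37*(-184)) = (-22678 + (4 + 1400)/(-199))*(-35796 + 6808) = (-22678 - 1/199*1404)*(-28988) = (-22678 - 1404/199)*(-28988) = -4514326/199*(-28988) = 130861282088/199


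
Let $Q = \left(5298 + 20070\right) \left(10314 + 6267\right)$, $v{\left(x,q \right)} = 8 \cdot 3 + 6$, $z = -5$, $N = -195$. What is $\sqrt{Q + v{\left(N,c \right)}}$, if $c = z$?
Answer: $\sqrt{420626838} \approx 20509.0$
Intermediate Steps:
$c = -5$
$v{\left(x,q \right)} = 30$ ($v{\left(x,q \right)} = 24 + 6 = 30$)
$Q = 420626808$ ($Q = 25368 \cdot 16581 = 420626808$)
$\sqrt{Q + v{\left(N,c \right)}} = \sqrt{420626808 + 30} = \sqrt{420626838}$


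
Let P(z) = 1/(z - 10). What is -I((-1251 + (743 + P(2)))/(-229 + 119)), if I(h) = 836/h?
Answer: -147136/813 ≈ -180.98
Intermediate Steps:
P(z) = 1/(-10 + z)
-I((-1251 + (743 + P(2)))/(-229 + 119)) = -836/((-1251 + (743 + 1/(-10 + 2)))/(-229 + 119)) = -836/((-1251 + (743 + 1/(-8)))/(-110)) = -836/((-1251 + (743 - ⅛))*(-1/110)) = -836/((-1251 + 5943/8)*(-1/110)) = -836/((-4065/8*(-1/110))) = -836/813/176 = -836*176/813 = -1*147136/813 = -147136/813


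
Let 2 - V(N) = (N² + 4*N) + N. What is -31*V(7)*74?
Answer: 188108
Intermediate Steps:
V(N) = 2 - N² - 5*N (V(N) = 2 - ((N² + 4*N) + N) = 2 - (N² + 5*N) = 2 + (-N² - 5*N) = 2 - N² - 5*N)
-31*V(7)*74 = -31*(2 - 1*7² - 5*7)*74 = -31*(2 - 1*49 - 35)*74 = -31*(2 - 49 - 35)*74 = -31*(-82)*74 = 2542*74 = 188108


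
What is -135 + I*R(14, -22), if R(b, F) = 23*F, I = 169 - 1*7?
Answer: -82107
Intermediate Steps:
I = 162 (I = 169 - 7 = 162)
-135 + I*R(14, -22) = -135 + 162*(23*(-22)) = -135 + 162*(-506) = -135 - 81972 = -82107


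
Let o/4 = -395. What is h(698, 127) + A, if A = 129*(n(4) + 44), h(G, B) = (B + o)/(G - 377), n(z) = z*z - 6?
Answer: 2234633/321 ≈ 6961.5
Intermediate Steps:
o = -1580 (o = 4*(-395) = -1580)
n(z) = -6 + z² (n(z) = z² - 6 = -6 + z²)
h(G, B) = (-1580 + B)/(-377 + G) (h(G, B) = (B - 1580)/(G - 377) = (-1580 + B)/(-377 + G))
A = 6966 (A = 129*((-6 + 4²) + 44) = 129*((-6 + 16) + 44) = 129*(10 + 44) = 129*54 = 6966)
h(698, 127) + A = (-1580 + 127)/(-377 + 698) + 6966 = -1453/321 + 6966 = 2234633/321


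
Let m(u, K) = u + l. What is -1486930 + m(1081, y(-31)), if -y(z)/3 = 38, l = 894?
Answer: -1484955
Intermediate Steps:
y(z) = -114 (y(z) = -3*38 = -114)
m(u, K) = 894 + u (m(u, K) = u + 894 = 894 + u)
-1486930 + m(1081, y(-31)) = -1486930 + (894 + 1081) = -1486930 + 1975 = -1484955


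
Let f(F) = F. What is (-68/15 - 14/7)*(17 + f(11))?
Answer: -2744/15 ≈ -182.93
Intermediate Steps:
(-68/15 - 14/7)*(17 + f(11)) = (-68/15 - 14/7)*(17 + 11) = (-68*1/15 - 14*⅐)*28 = (-68/15 - 2)*28 = -98/15*28 = -2744/15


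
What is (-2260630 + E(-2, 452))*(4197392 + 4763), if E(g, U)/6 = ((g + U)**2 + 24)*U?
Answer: 2298513475106990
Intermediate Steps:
E(g, U) = 6*U*(24 + (U + g)**2) (E(g, U) = 6*(((g + U)**2 + 24)*U) = 6*(((U + g)**2 + 24)*U) = 6*((24 + (U + g)**2)*U) = 6*(U*(24 + (U + g)**2)) = 6*U*(24 + (U + g)**2))
(-2260630 + E(-2, 452))*(4197392 + 4763) = (-2260630 + 6*452*(24 + (452 - 2)**2))*(4197392 + 4763) = (-2260630 + 6*452*(24 + 450**2))*4202155 = (-2260630 + 6*452*(24 + 202500))*4202155 = (-2260630 + 6*452*202524)*4202155 = (-2260630 + 549245088)*4202155 = 546984458*4202155 = 2298513475106990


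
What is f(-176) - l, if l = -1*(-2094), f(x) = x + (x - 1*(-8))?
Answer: -2438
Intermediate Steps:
f(x) = 8 + 2*x (f(x) = x + (x + 8) = x + (8 + x) = 8 + 2*x)
l = 2094
f(-176) - l = (8 + 2*(-176)) - 1*2094 = (8 - 352) - 2094 = -344 - 2094 = -2438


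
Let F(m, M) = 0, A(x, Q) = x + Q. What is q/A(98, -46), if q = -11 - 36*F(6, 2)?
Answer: -11/52 ≈ -0.21154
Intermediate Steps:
A(x, Q) = Q + x
q = -11 (q = -11 - 36*0 = -11 + 0 = -11)
q/A(98, -46) = -11/(-46 + 98) = -11/52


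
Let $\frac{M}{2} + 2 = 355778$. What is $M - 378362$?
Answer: $333190$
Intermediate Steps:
$M = 711552$ ($M = -4 + 2 \cdot 355778 = -4 + 711556 = 711552$)
$M - 378362 = 711552 - 378362 = 333190$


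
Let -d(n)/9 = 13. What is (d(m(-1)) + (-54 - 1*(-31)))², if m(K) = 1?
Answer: 19600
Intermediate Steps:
d(n) = -117 (d(n) = -9*13 = -117)
(d(m(-1)) + (-54 - 1*(-31)))² = (-117 + (-54 - 1*(-31)))² = (-117 + (-54 + 31))² = (-117 - 23)² = (-140)² = 19600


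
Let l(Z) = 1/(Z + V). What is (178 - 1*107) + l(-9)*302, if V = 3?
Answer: 62/3 ≈ 20.667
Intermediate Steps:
l(Z) = 1/(3 + Z) (l(Z) = 1/(Z + 3) = 1/(3 + Z))
(178 - 1*107) + l(-9)*302 = (178 - 1*107) + 302/(3 - 9) = (178 - 107) + 302/(-6) = 71 - ⅙*302 = 71 - 151/3 = 62/3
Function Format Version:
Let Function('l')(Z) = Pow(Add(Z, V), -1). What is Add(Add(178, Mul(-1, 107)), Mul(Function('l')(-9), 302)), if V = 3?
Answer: Rational(62, 3) ≈ 20.667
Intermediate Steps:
Function('l')(Z) = Pow(Add(3, Z), -1) (Function('l')(Z) = Pow(Add(Z, 3), -1) = Pow(Add(3, Z), -1))
Add(Add(178, Mul(-1, 107)), Mul(Function('l')(-9), 302)) = Add(Add(178, Mul(-1, 107)), Mul(Pow(Add(3, -9), -1), 302)) = Add(Add(178, -107), Mul(Pow(-6, -1), 302)) = Add(71, Mul(Rational(-1, 6), 302)) = Add(71, Rational(-151, 3)) = Rational(62, 3)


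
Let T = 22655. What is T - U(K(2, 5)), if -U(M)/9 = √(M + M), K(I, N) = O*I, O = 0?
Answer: 22655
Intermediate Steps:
K(I, N) = 0 (K(I, N) = 0*I = 0)
U(M) = -9*√2*√M (U(M) = -9*√(M + M) = -9*√2*√M)
T - U(K(2, 5)) = 22655 - (-9)*√2*√0 = 22655 - (-9)*√2*0 = 22655 - 1*0 = 22655 + 0 = 22655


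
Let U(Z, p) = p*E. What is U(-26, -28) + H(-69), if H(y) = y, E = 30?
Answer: -909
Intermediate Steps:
U(Z, p) = 30*p (U(Z, p) = p*30 = 30*p)
U(-26, -28) + H(-69) = 30*(-28) - 69 = -840 - 69 = -909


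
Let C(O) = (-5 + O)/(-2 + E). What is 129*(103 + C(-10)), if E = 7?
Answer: 12900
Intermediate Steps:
C(O) = -1 + O/5 (C(O) = (-5 + O)/(-2 + 7) = (-5 + O)/5 = (-5 + O)*(1/5) = -1 + O/5)
129*(103 + C(-10)) = 129*(103 + (-1 + (1/5)*(-10))) = 129*(103 + (-1 - 2)) = 129*(103 - 3) = 129*100 = 12900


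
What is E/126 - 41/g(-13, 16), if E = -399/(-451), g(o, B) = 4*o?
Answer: 55967/70356 ≈ 0.79548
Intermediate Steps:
E = 399/451 (E = -399*(-1/451) = 399/451 ≈ 0.88470)
E/126 - 41/g(-13, 16) = (399/451)/126 - 41/(4*(-13)) = (399/451)*(1/126) - 41/(-52) = 19/2706 - 41*(-1/52) = 19/2706 + 41/52 = 55967/70356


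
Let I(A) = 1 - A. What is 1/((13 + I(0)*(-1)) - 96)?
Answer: -1/84 ≈ -0.011905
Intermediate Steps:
1/((13 + I(0)*(-1)) - 96) = 1/((13 + (1 - 1*0)*(-1)) - 96) = 1/((13 + (1 + 0)*(-1)) - 96) = 1/((13 + 1*(-1)) - 96) = 1/((13 - 1) - 96) = 1/(12 - 96) = 1/(-84) = -1/84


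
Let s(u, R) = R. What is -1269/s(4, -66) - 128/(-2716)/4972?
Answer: 32455537/1687994 ≈ 19.227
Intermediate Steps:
-1269/s(4, -66) - 128/(-2716)/4972 = -1269/(-66) - 128/(-2716)/4972 = -1269*(-1/66) - 128*(-1/2716)*(1/4972) = 423/22 + (32/679)*(1/4972) = 423/22 + 8/843997 = 32455537/1687994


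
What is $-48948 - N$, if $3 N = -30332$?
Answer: $- \frac{116512}{3} \approx -38837.0$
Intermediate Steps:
$N = - \frac{30332}{3}$ ($N = \frac{1}{3} \left(-30332\right) = - \frac{30332}{3} \approx -10111.0$)
$-48948 - N = -48948 - - \frac{30332}{3} = -48948 + \frac{30332}{3} = - \frac{116512}{3}$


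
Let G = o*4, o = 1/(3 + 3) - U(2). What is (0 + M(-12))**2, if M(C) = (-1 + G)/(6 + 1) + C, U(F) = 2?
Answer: 76729/441 ≈ 173.99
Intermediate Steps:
o = -11/6 (o = 1/(3 + 3) - 1*2 = 1/6 - 2 = -11/6 ≈ -1.8333)
G = -22/3 (G = -11/6*4 = -22/3 ≈ -7.3333)
M(C) = -25/21 + C (M(C) = (-1 - 22/3)/(6 + 1) + C = -25/3/7 + C = -25/3*1/7 + C = -25/21 + C)
(0 + M(-12))**2 = (0 + (-25/21 - 12))**2 = (0 - 277/21)**2 = (-277/21)**2 = 76729/441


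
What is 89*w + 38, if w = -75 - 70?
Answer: -12867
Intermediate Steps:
w = -145
89*w + 38 = 89*(-145) + 38 = -12905 + 38 = -12867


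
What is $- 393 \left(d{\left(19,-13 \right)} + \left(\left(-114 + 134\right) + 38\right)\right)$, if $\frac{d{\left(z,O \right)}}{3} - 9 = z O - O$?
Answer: $242481$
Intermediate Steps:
$d{\left(z,O \right)} = 27 - 3 O + 3 O z$ ($d{\left(z,O \right)} = 27 + 3 \left(z O - O\right) = 27 + 3 \left(O z - O\right) = 27 + 3 \left(- O + O z\right) = 27 + \left(- 3 O + 3 O z\right) = 27 - 3 O + 3 O z$)
$- 393 \left(d{\left(19,-13 \right)} + \left(\left(-114 + 134\right) + 38\right)\right) = - 393 \left(\left(27 - -39 + 3 \left(-13\right) 19\right) + \left(\left(-114 + 134\right) + 38\right)\right) = - 393 \left(\left(27 + 39 - 741\right) + \left(20 + 38\right)\right) = - 393 \left(-675 + 58\right) = \left(-393\right) \left(-617\right) = 242481$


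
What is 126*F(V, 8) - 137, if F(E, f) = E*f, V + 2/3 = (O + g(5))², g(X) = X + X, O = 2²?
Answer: 196759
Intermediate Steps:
O = 4
g(X) = 2*X
V = 586/3 (V = -⅔ + (4 + 2*5)² = -⅔ + (4 + 10)² = -⅔ + 14² = -⅔ + 196 = 586/3 ≈ 195.33)
126*F(V, 8) - 137 = 126*((586/3)*8) - 137 = 126*(4688/3) - 137 = 196896 - 137 = 196759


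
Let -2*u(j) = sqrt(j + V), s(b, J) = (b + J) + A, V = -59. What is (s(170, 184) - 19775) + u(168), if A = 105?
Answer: -19316 - sqrt(109)/2 ≈ -19321.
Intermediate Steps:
s(b, J) = 105 + J + b (s(b, J) = (b + J) + 105 = (J + b) + 105 = 105 + J + b)
u(j) = -sqrt(-59 + j)/2 (u(j) = -sqrt(j - 59)/2 = -sqrt(-59 + j)/2)
(s(170, 184) - 19775) + u(168) = ((105 + 184 + 170) - 19775) - sqrt(-59 + 168)/2 = (459 - 19775) - sqrt(109)/2 = -19316 - sqrt(109)/2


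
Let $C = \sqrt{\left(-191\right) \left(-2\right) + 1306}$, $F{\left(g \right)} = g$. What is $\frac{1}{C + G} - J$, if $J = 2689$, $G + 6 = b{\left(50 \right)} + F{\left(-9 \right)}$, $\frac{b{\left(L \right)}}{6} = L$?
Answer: $- \frac{213874708}{79537} - \frac{2 \sqrt{422}}{79537} \approx -2689.0$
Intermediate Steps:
$b{\left(L \right)} = 6 L$
$G = 285$ ($G = -6 + \left(6 \cdot 50 - 9\right) = -6 + \left(300 - 9\right) = -6 + 291 = 285$)
$C = 2 \sqrt{422}$ ($C = \sqrt{382 + 1306} = \sqrt{1688} = 2 \sqrt{422} \approx 41.085$)
$\frac{1}{C + G} - J = \frac{1}{2 \sqrt{422} + 285} - 2689 = \frac{1}{285 + 2 \sqrt{422}} - 2689 = -2689 + \frac{1}{285 + 2 \sqrt{422}}$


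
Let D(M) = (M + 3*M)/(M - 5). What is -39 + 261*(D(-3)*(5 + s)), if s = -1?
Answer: 1527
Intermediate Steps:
D(M) = 4*M/(-5 + M) (D(M) = (4*M)/(-5 + M) = 4*M/(-5 + M))
-39 + 261*(D(-3)*(5 + s)) = -39 + 261*((4*(-3)/(-5 - 3))*(5 - 1)) = -39 + 261*((4*(-3)/(-8))*4) = -39 + 261*((4*(-3)*(-⅛))*4) = -39 + 261*((3/2)*4) = -39 + 261*6 = -39 + 1566 = 1527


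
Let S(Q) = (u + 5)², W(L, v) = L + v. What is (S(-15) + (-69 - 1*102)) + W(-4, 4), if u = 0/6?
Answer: -146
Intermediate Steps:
u = 0 (u = 0*(⅙) = 0)
S(Q) = 25 (S(Q) = (0 + 5)² = 5² = 25)
(S(-15) + (-69 - 1*102)) + W(-4, 4) = (25 + (-69 - 1*102)) + (-4 + 4) = (25 + (-69 - 102)) + 0 = (25 - 171) + 0 = -146 + 0 = -146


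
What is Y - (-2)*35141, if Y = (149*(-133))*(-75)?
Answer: 1556557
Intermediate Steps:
Y = 1486275 (Y = -19817*(-75) = 1486275)
Y - (-2)*35141 = 1486275 - (-2)*35141 = 1486275 - 1*(-70282) = 1486275 + 70282 = 1556557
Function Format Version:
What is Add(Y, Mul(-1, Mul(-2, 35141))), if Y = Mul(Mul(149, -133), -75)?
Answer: 1556557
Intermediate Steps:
Y = 1486275 (Y = Mul(-19817, -75) = 1486275)
Add(Y, Mul(-1, Mul(-2, 35141))) = Add(1486275, Mul(-1, Mul(-2, 35141))) = Add(1486275, Mul(-1, -70282)) = Add(1486275, 70282) = 1556557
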